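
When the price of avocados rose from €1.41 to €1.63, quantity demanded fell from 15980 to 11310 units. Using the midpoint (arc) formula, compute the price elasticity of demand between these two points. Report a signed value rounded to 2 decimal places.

-2.36

%ΔQ = (11310 − 15980) / [(15980 + 11310)/2] = -4670/13645 = -0.342249…
%ΔP = (1.63 − 1.41) / [(1.41 + 1.63)/2] = 0.22/1.52 = 0.144736…
Arc Ed = %ΔQ / %ΔP = (-4670/13645) / (0.22/1.52) = -2.3646…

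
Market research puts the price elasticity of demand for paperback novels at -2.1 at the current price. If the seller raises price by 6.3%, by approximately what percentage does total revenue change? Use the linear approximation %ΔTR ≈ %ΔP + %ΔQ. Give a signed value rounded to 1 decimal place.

-6.9%

%ΔQ ≈ Ed × %ΔP = (-2.1) × (+6.3%) = -13.2300%
%ΔTR ≈ %ΔP + %ΔQ = (+6.3%) + (-13.2300%) = -6.9300%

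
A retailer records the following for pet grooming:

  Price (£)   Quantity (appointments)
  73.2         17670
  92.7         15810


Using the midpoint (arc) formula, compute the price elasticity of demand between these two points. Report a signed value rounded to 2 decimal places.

-0.47

%ΔQ = (15810 − 17670) / [(17670 + 15810)/2] = -1860/16740 = -0.111111…
%ΔP = (92.7 − 73.2) / [(73.2 + 92.7)/2] = 19.5/82.95 = 0.235081…
Arc Ed = %ΔQ / %ΔP = (-1860/16740) / (19.5/82.95) = -0.4726…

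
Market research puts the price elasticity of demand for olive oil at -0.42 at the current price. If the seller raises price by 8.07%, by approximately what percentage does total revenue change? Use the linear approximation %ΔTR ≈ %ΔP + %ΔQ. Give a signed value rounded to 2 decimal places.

+4.68%

%ΔQ ≈ Ed × %ΔP = (-0.42) × (+8.07%) = -3.3894%
%ΔTR ≈ %ΔP + %ΔQ = (+8.07%) + (-3.3894%) = +4.6806%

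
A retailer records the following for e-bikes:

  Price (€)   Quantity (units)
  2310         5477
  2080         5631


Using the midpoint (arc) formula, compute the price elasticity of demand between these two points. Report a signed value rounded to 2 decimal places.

%ΔQ = (5631 − 5477) / [(5477 + 5631)/2] = 154/5554 = 0.027727…
%ΔP = (2080 − 2310) / [(2310 + 2080)/2] = -230/2195 = -0.104783…
Arc Ed = %ΔQ / %ΔP = (154/5554) / (-230/2195) = -0.2646…

-0.26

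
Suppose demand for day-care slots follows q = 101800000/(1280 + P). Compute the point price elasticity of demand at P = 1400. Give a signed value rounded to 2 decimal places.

-0.52

dq/dP = −101800000/(1280 + P)² = -14.1735. At P = 1400, q = 37985.1.
Ed = (dq/dP)·(P/q) = (-14.1735) × (1400/37985.1) = -0.5223…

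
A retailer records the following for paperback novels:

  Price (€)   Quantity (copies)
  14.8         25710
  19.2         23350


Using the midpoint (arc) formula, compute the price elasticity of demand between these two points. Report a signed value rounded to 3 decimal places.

-0.372

%ΔQ = (23350 − 25710) / [(25710 + 23350)/2] = -2360/24530 = -0.096208…
%ΔP = (19.2 − 14.8) / [(14.8 + 19.2)/2] = 4.4/17 = 0.258823…
Arc Ed = %ΔQ / %ΔP = (-2360/24530) / (4.4/17) = -0.37171…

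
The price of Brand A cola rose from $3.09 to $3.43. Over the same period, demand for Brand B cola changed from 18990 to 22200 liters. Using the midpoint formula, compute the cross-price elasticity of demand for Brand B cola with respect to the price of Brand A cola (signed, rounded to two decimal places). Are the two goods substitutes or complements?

1.49; substitutes

%ΔQ_{Brand B cola} = (22200 − 18990)/avg = 3210/20595 = 0.155863…
%ΔP_{Brand A cola} = (3.43 − 3.09)/avg = 0.34/3.26 = 0.104294…
E_cross = (3210/20595) / (0.34/3.26) = 1.4944…
E_cross > 0 ⇒ the goods are substitutes.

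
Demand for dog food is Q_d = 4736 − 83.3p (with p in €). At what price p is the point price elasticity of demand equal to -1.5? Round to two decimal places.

Ed = −83.3p/(4736 − 83.3p). Set this equal to -1.5:
83.3p = 1.5·(4736 − 83.3p) ⇒ 83.3p(1 + 1.5) = 1.5·4736
p = 1.5·4736 / (83.3·2.5) = 34.1128…

34.11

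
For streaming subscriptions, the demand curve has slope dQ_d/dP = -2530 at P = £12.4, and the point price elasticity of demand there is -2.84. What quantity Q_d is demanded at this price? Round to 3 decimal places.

Ed = (dQ_d/dP)·(P/Q_d) ⇒ Q_d = (dQ_d/dP)·P/Ed = (-2530)·12.4/(-2.84) = 11046.47887…

11046.479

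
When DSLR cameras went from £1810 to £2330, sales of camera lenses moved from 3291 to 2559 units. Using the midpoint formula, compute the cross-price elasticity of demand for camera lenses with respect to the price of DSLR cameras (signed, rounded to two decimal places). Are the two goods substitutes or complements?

-1.00; complements

%ΔQ_{camera lenses} = (2559 − 3291)/avg = -732/2925 = -0.250256…
%ΔP_{DSLR cameras} = (2330 − 1810)/avg = 520/2070 = 0.251207…
E_cross = (-732/2925) / (520/2070) = -0.9962…
E_cross < 0 ⇒ the goods are complements.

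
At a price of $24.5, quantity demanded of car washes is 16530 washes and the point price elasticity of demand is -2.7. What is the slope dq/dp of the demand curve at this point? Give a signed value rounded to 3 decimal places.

-1821.673

Ed = (dq/dp)·(p/q) ⇒ dq/dp = Ed·q/p = (-2.7)·16530/24.5 = -1821.67346…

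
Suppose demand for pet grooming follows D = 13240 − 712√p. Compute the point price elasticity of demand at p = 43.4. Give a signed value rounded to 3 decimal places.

dD/dp = −712/(2√p) = -54.0387. At p = 43.4, D = 8549.44.
Ed = (dD/dp)·(p/D) = (-54.0387) × (43.4/8549.44) = -0.27431…

-0.274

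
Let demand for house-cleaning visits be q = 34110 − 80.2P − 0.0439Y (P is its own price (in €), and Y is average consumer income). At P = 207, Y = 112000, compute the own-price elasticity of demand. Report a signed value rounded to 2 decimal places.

-1.32

At the given values, q = 34110 − 80.2(207) − 0.0439(112000) = 12591.8.
∂q/∂P = −80.2.
E = (-80.2) × (207/12591.8) = -1.3184…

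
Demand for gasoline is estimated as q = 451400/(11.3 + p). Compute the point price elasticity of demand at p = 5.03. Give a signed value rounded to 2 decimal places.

dq/dp = −451400/(11.3 + p)² = -1692.74. At p = 5.03, q = 27642.4.
Ed = (dq/dp)·(p/q) = (-1692.74) × (5.03/27642.4) = -0.3080…

-0.31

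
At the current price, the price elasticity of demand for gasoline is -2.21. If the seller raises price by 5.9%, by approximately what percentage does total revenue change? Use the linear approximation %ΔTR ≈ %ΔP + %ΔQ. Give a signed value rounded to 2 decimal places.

%ΔQ ≈ Ed × %ΔP = (-2.21) × (+5.9%) = -13.0390%
%ΔTR ≈ %ΔP + %ΔQ = (+5.9%) + (-13.0390%) = -7.1390%

-7.14%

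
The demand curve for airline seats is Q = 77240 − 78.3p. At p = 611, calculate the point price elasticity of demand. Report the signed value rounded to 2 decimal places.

-1.63

dQ/dp = −78.3. At p = 611, Q = 77240 − 78.3(611) = 29398.7.
Ed = (dQ/dp)·(p/Q) = −78.3 × (611/29398.7) = -1.6273…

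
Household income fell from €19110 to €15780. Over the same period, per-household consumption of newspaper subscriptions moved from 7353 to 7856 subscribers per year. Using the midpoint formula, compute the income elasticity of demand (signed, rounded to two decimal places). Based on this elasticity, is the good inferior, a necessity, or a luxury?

%ΔQ = (7856 − 7353)/[( 7353 + 7856)/2] = 503/7604.5 = 0.066145…
%ΔIncome = (15780 − 19110)/[( 19110 + 15780)/2] = -3330/17445 = -0.190885…
E_income = (503/7604.5) / (-3330/17445) = -0.3465…
E_income < 0 ⇒ inferior good.

-0.35; inferior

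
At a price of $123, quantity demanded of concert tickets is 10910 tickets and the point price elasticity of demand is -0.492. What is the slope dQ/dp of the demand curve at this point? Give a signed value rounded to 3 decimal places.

Ed = (dQ/dp)·(p/Q) ⇒ dQ/dp = Ed·Q/p = (-0.492)·10910/123 = -43.64

-43.640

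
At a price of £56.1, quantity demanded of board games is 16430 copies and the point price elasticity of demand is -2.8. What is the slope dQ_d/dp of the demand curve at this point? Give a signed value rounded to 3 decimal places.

Ed = (dQ_d/dp)·(p/Q_d) ⇒ dQ_d/dp = Ed·Q_d/p = (-2.8)·16430/56.1 = -820.03565…

-820.036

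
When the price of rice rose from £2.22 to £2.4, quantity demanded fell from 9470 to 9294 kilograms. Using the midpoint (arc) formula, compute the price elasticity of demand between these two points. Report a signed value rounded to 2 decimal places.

%ΔQ = (9294 − 9470) / [(9470 + 9294)/2] = -176/9382 = -0.018759…
%ΔP = (2.4 − 2.22) / [(2.22 + 2.4)/2] = 0.18/2.31 = 0.077922…
Arc Ed = %ΔQ / %ΔP = (-176/9382) / (0.18/2.31) = -0.2407…

-0.24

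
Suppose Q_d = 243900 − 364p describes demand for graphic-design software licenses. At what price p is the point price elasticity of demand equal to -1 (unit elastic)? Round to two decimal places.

Ed = −364p/(243900 − 364p). Set this equal to -1:
364p = 1·(243900 − 364p) ⇒ 364p(1 + 1) = 1·243900
p = 1·243900 / (364·2) = 335.0274…

335.03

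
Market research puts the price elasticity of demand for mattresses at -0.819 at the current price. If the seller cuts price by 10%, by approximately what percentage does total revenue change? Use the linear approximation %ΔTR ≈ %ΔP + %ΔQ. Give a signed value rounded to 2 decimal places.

-1.81%

%ΔQ ≈ Ed × %ΔP = (-0.819) × (-10%) = +8.1900%
%ΔTR ≈ %ΔP + %ΔQ = (-10%) + (+8.1900%) = -1.8100%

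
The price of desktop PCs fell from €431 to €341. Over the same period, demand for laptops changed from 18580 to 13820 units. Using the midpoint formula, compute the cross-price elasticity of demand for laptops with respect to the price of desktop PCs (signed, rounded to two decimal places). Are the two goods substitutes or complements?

%ΔQ_{laptops} = (13820 − 18580)/avg = -4760/16200 = -0.293827…
%ΔP_{desktop PCs} = (341 − 431)/avg = -90/386 = -0.233160…
E_cross = (-4760/16200) / (-90/386) = 1.2601…
E_cross > 0 ⇒ the goods are substitutes.

1.26; substitutes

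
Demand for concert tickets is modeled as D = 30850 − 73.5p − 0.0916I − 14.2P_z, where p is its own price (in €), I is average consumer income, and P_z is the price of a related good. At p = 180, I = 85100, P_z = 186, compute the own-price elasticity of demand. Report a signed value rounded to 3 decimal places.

At the given values, D = 30850 − 73.5(180) − 0.0916(85100) − 14.2(186) = 7183.64.
∂D/∂p = −73.5.
E = (-73.5) × (180/7183.64) = -1.84168…

-1.842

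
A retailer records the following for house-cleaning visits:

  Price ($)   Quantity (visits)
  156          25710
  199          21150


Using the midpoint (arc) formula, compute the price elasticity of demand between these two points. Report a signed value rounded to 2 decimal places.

%ΔQ = (21150 − 25710) / [(25710 + 21150)/2] = -4560/23430 = -0.194622…
%ΔP = (199 − 156) / [(156 + 199)/2] = 43/177.5 = 0.242253…
Arc Ed = %ΔQ / %ΔP = (-4560/23430) / (43/177.5) = -0.8033…

-0.80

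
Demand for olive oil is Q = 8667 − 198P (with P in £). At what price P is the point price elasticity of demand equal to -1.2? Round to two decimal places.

Ed = −198P/(8667 − 198P). Set this equal to -1.2:
198P = 1.2·(8667 − 198P) ⇒ 198P(1 + 1.2) = 1.2·8667
P = 1.2·8667 / (198·2.2) = 23.8760…

23.88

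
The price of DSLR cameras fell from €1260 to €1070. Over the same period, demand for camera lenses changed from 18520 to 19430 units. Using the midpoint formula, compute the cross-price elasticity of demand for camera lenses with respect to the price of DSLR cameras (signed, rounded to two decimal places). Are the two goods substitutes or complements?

%ΔQ_{camera lenses} = (19430 − 18520)/avg = 910/18975 = 0.047957…
%ΔP_{DSLR cameras} = (1070 − 1260)/avg = -190/1165 = -0.163090…
E_cross = (910/18975) / (-190/1165) = -0.2940…
E_cross < 0 ⇒ the goods are complements.

-0.29; complements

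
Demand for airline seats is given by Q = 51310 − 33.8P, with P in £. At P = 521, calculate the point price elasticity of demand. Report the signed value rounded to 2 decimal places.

-0.52

dQ/dP = −33.8. At P = 521, Q = 51310 − 33.8(521) = 33700.2.
Ed = (dQ/dP)·(P/Q) = −33.8 × (521/33700.2) = -0.5225…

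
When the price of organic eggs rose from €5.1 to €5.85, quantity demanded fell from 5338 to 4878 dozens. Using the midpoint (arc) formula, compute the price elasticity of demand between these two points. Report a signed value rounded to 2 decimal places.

%ΔQ = (4878 − 5338) / [(5338 + 4878)/2] = -460/5108 = -0.090054…
%ΔP = (5.85 − 5.1) / [(5.1 + 5.85)/2] = 0.75/5.475 = 0.136986…
Arc Ed = %ΔQ / %ΔP = (-460/5108) / (0.75/5.475) = -0.6574…

-0.66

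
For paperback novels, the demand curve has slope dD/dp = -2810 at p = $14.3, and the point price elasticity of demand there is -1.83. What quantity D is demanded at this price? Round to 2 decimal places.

Ed = (dD/dp)·(p/D) ⇒ D = (dD/dp)·p/Ed = (-2810)·14.3/(-1.83) = 21957.9234…

21957.92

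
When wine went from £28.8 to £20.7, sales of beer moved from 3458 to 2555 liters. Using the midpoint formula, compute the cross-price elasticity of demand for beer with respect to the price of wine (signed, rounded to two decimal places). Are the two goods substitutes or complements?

0.92; substitutes

%ΔQ_{beer} = (2555 − 3458)/avg = -903/3006.5 = -0.300349…
%ΔP_{wine} = (20.7 − 28.8)/avg = -8.1/24.75 = -0.327272…
E_cross = (-903/3006.5) / (-8.1/24.75) = 0.9177…
E_cross > 0 ⇒ the goods are substitutes.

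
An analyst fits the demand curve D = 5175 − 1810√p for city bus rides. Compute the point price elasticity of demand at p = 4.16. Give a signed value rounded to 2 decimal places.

-1.24

dD/dp = −1810/(2√p) = -443.713. At p = 4.16, D = 1483.31.
Ed = (dD/dp)·(p/D) = (-443.713) × (4.16/1483.31) = -1.2444…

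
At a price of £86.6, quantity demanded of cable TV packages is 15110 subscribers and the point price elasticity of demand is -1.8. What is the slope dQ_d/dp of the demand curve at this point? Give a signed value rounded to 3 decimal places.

Ed = (dQ_d/dp)·(p/Q_d) ⇒ dQ_d/dp = Ed·Q_d/p = (-1.8)·15110/86.6 = -314.06466…

-314.065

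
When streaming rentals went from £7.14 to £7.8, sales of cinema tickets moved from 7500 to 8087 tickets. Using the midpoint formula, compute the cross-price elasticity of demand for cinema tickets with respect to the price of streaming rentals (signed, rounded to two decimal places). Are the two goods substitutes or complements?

%ΔQ_{cinema tickets} = (8087 − 7500)/avg = 587/7793.5 = 0.075319…
%ΔP_{streaming rentals} = (7.8 − 7.14)/avg = 0.66/7.47 = 0.088353…
E_cross = (587/7793.5) / (0.66/7.47) = 0.8524…
E_cross > 0 ⇒ the goods are substitutes.

0.85; substitutes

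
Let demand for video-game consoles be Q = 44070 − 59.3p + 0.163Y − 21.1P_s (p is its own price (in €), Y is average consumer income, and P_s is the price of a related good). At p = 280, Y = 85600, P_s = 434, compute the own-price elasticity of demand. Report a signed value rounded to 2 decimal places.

-0.51

At the given values, Q = 44070 − 59.3(280) + 0.163(85600) − 21.1(434) = 32261.4.
∂Q/∂p = −59.3.
E = (-59.3) × (280/32261.4) = -0.5146…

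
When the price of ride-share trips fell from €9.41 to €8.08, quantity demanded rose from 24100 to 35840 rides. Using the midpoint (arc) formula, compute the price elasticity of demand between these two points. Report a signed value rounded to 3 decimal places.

-2.576

%ΔQ = (35840 − 24100) / [(24100 + 35840)/2] = 11740/29970 = 0.391725…
%ΔP = (8.08 − 9.41) / [(9.41 + 8.08)/2] = -1.33/8.745 = -0.152086…
Arc Ed = %ΔQ / %ΔP = (11740/29970) / (-1.33/8.745) = -2.57566…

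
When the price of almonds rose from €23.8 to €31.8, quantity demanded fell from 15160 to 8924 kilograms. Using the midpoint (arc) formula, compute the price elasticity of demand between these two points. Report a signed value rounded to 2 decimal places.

%ΔQ = (8924 − 15160) / [(15160 + 8924)/2] = -6236/12042 = -0.517854…
%ΔP = (31.8 − 23.8) / [(23.8 + 31.8)/2] = 8/27.8 = 0.287769…
Arc Ed = %ΔQ / %ΔP = (-6236/12042) / (8/27.8) = -1.7995…

-1.80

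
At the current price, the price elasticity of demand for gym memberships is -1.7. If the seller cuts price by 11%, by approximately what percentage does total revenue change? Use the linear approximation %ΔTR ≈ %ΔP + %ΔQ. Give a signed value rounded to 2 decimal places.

%ΔQ ≈ Ed × %ΔP = (-1.7) × (-11%) = +18.7000%
%ΔTR ≈ %ΔP + %ΔQ = (-11%) + (+18.7000%) = +7.7000%

+7.70%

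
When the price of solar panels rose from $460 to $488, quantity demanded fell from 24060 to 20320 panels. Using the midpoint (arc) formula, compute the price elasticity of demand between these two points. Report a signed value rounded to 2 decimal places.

-2.85

%ΔQ = (20320 − 24060) / [(24060 + 20320)/2] = -3740/22190 = -0.168544…
%ΔP = (488 − 460) / [(460 + 488)/2] = 28/474 = 0.059071…
Arc Ed = %ΔQ / %ΔP = (-3740/22190) / (28/474) = -2.8532…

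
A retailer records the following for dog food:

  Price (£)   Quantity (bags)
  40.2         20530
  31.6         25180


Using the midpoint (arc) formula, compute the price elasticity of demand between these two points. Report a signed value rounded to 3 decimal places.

-0.849

%ΔQ = (25180 − 20530) / [(20530 + 25180)/2] = 4650/22855 = 0.203456…
%ΔP = (31.6 − 40.2) / [(40.2 + 31.6)/2] = -8.6/35.9 = -0.239554…
Arc Ed = %ΔQ / %ΔP = (4650/22855) / (-8.6/35.9) = -0.84931…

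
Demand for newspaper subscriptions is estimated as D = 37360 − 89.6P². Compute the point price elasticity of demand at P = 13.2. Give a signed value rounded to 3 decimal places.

dD/dP = −2·89.6·P = -2365.44. At P = 13.2, D = 21748.096.
Ed = (dD/dP)·(P/D) = (-2365.44) × (13.2/21748.096) = -1.43570…

-1.436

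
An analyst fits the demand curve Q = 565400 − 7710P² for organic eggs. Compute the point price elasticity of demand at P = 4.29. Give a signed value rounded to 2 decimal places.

dQ/dP = −2·7710·P = -66151.8. At P = 4.29, Q = 423504.389.
Ed = (dQ/dP)·(P/Q) = (-66151.8) × (4.29/423504.389) = -0.6701…

-0.67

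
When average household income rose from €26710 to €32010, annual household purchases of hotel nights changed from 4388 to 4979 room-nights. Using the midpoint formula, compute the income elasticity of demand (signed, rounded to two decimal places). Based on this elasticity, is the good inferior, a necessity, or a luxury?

%ΔQ = (4979 − 4388)/[( 4388 + 4979)/2] = 591/4683.5 = 0.126187…
%ΔIncome = (32010 − 26710)/[( 26710 + 32010)/2] = 5300/29360 = 0.180517…
E_income = (591/4683.5) / (5300/29360) = 0.6990…
0 < E_income < 1 ⇒ normal good, necessity.

0.70; necessity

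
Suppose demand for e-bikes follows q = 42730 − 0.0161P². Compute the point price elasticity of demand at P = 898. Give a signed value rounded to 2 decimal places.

dq/dP = −2·0.0161·P = -28.9156. At P = 898, q = 29746.8956.
Ed = (dq/dP)·(P/q) = (-28.9156) × (898/29746.8956) = -0.8729…

-0.87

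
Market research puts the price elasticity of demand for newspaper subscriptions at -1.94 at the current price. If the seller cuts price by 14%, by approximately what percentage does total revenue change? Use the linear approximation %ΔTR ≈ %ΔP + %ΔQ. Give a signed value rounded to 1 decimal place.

+13.2%

%ΔQ ≈ Ed × %ΔP = (-1.94) × (-14%) = +27.1600%
%ΔTR ≈ %ΔP + %ΔQ = (-14%) + (+27.1600%) = +13.1600%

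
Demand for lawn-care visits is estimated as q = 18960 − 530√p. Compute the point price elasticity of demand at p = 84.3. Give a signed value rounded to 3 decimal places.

-0.173

dq/dp = −530/(2√p) = -28.8624. At p = 84.3, q = 14093.8.
Ed = (dq/dp)·(p/q) = (-28.8624) × (84.3/14093.8) = -0.17263…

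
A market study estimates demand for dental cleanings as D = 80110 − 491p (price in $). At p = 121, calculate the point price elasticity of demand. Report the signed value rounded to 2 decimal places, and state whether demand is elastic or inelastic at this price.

dD/dp = −491. At p = 121, D = 80110 − 491(121) = 20699.
Ed = (dD/dp)·(p/D) = −491 × (121/20699) = -2.8702…
|Ed| = 2.87 > 1, so demand is elastic.

-2.87; elastic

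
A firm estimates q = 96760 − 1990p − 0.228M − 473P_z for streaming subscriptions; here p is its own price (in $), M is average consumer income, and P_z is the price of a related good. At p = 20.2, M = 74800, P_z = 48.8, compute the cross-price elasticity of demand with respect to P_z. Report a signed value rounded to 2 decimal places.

-1.41

At the given values, q = 96760 − 1990(20.2) − 0.228(74800) − 473(48.8) = 16425.2.
∂q/∂P_z = -473.
E = (-473) × (48.8/16425.2) = -1.4053…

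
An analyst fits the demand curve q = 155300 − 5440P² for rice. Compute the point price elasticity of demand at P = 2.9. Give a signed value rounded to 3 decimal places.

dq/dP = −2·5440·P = -31552. At P = 2.9, q = 109549.6.
Ed = (dq/dP)·(P/q) = (-31552) × (2.9/109549.6) = -0.83524…

-0.835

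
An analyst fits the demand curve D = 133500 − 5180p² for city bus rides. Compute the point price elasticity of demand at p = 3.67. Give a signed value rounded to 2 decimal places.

-2.19

dD/dp = −2·5180·p = -38021.2. At p = 3.67, D = 63731.098.
Ed = (dD/dp)·(p/D) = (-38021.2) × (3.67/63731.098) = -2.1894…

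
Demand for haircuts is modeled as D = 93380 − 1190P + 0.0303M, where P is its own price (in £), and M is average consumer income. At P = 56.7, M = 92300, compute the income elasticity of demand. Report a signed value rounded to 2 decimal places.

At the given values, D = 93380 − 1190(56.7) + 0.0303(92300) = 28703.69.
∂D/∂M = 0.0303.
E = (0.0303) × (92300/28703.69) = 0.0974…

0.10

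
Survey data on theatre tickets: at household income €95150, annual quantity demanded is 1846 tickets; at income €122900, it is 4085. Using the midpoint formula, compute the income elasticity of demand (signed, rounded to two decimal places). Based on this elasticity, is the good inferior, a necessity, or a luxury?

2.97; luxury

%ΔQ = (4085 − 1846)/[( 1846 + 4085)/2] = 2239/2965.5 = 0.755016…
%ΔIncome = (122900 − 95150)/[( 95150 + 122900)/2] = 27750/109025 = 0.254528…
E_income = (2239/2965.5) / (27750/109025) = 2.9663…
E_income > 1 ⇒ normal good, luxury.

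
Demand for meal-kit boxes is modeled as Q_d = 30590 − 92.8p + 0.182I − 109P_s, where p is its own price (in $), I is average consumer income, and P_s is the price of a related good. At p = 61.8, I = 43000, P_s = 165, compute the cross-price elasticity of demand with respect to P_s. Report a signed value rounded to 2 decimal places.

At the given values, Q_d = 30590 − 92.8(61.8) + 0.182(43000) − 109(165) = 14695.96.
∂Q_d/∂P_s = -109.
E = (-109) × (165/14695.96) = -1.2238…

-1.22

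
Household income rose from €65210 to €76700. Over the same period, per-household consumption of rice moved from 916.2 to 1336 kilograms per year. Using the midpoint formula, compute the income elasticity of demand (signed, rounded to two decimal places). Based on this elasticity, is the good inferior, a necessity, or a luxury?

2.30; luxury

%ΔQ = (1336 − 916.2)/[( 916.2 + 1336)/2] = 419.8/1126.1 = 0.372791…
%ΔIncome = (76700 − 65210)/[( 65210 + 76700)/2] = 11490/70955 = 0.161933…
E_income = (419.8/1126.1) / (11490/70955) = 2.3021…
E_income > 1 ⇒ normal good, luxury.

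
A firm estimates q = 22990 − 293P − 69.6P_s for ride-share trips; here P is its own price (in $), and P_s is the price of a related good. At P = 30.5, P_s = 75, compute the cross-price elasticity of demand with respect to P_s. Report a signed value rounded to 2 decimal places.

-0.59

At the given values, q = 22990 − 293(30.5) − 69.6(75) = 8833.5.
∂q/∂P_s = -69.6.
E = (-69.6) × (75/8833.5) = -0.5909…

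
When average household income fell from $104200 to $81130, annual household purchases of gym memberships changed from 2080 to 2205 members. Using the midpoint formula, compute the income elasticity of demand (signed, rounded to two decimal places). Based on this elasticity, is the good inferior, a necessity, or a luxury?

%ΔQ = (2205 − 2080)/[( 2080 + 2205)/2] = 125/2142.5 = 0.058343…
%ΔIncome = (81130 − 104200)/[( 104200 + 81130)/2] = -23070/92665 = -0.248961…
E_income = (125/2142.5) / (-23070/92665) = -0.2343…
E_income < 0 ⇒ inferior good.

-0.23; inferior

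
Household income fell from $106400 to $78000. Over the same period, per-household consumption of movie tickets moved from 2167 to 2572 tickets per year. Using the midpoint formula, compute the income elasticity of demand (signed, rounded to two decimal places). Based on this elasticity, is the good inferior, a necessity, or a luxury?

%ΔQ = (2572 − 2167)/[( 2167 + 2572)/2] = 405/2369.5 = 0.170922…
%ΔIncome = (78000 − 106400)/[( 106400 + 78000)/2] = -28400/92200 = -0.308026…
E_income = (405/2369.5) / (-28400/92200) = -0.5548…
E_income < 0 ⇒ inferior good.

-0.55; inferior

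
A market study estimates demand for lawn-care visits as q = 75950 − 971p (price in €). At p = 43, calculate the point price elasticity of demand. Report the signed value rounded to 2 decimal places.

dq/dp = −971. At p = 43, q = 75950 − 971(43) = 34197.
Ed = (dq/dp)·(p/q) = −971 × (43/34197) = -1.2209…

-1.22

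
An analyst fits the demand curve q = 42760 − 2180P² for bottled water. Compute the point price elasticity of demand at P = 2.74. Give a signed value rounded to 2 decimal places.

-1.24

dq/dP = −2·2180·P = -11946.4. At P = 2.74, q = 26393.432.
Ed = (dq/dP)·(P/q) = (-11946.4) × (2.74/26393.432) = -1.2402…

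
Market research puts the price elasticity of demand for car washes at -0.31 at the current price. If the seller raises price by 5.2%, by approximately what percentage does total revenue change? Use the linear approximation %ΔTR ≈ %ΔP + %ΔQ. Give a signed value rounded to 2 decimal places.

+3.59%

%ΔQ ≈ Ed × %ΔP = (-0.31) × (+5.2%) = -1.6120%
%ΔTR ≈ %ΔP + %ΔQ = (+5.2%) + (-1.6120%) = +3.5880%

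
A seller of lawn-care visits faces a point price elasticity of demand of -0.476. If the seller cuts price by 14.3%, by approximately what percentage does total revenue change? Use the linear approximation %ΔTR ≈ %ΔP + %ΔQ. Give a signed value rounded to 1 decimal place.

%ΔQ ≈ Ed × %ΔP = (-0.476) × (-14.3%) = +6.8068%
%ΔTR ≈ %ΔP + %ΔQ = (-14.3%) + (+6.8068%) = -7.4932%

-7.5%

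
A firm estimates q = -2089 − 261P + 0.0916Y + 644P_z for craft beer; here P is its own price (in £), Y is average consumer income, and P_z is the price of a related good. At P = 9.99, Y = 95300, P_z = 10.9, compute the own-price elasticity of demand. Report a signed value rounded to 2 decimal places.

At the given values, q = -2089 − 261(9.99) + 0.0916(95300) + 644(10.9) = 11052.69.
∂q/∂P = −261.
E = (-261) × (9.99/11052.69) = -0.2359…

-0.24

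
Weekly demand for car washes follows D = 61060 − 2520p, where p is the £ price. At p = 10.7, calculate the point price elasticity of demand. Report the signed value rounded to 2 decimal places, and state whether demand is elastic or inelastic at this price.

-0.79; inelastic

dD/dp = −2520. At p = 10.7, D = 61060 − 2520(10.7) = 34096.
Ed = (dD/dp)·(p/D) = −2520 × (10.7/34096) = -0.7908…
|Ed| = 0.79 < 1, so demand is inelastic.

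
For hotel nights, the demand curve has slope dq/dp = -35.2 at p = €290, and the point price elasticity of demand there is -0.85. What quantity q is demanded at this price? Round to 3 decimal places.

12009.412

Ed = (dq/dp)·(p/q) ⇒ q = (dq/dp)·p/Ed = (-35.2)·290/(-0.85) = 12009.41176…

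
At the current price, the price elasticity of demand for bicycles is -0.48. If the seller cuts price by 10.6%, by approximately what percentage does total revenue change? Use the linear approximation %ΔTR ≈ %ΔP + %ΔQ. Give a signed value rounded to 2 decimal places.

-5.51%

%ΔQ ≈ Ed × %ΔP = (-0.48) × (-10.6%) = +5.0880%
%ΔTR ≈ %ΔP + %ΔQ = (-10.6%) + (+5.0880%) = -5.5120%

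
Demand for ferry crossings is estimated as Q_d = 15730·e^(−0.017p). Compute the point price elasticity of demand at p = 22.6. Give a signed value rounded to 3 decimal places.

dQ_d/dp = −0.017·Q_d = -182.105. At p = 22.6, Q_d = 10712.1.
Ed = (dQ_d/dp)·(p/Q_d) = (-182.105) × (22.6/10712.1) = -0.3842

-0.384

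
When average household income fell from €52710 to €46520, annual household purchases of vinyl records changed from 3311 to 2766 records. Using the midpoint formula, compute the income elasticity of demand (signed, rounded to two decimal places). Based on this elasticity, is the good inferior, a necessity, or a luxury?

%ΔQ = (2766 − 3311)/[( 3311 + 2766)/2] = -545/3038.5 = -0.179364…
%ΔIncome = (46520 − 52710)/[( 52710 + 46520)/2] = -6190/49615 = -0.124760…
E_income = (-545/3038.5) / (-6190/49615) = 1.4376…
E_income > 1 ⇒ normal good, luxury.

1.44; luxury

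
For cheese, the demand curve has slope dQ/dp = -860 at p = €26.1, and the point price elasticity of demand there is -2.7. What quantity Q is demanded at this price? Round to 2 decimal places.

Ed = (dQ/dp)·(p/Q) ⇒ Q = (dQ/dp)·p/Ed = (-860)·26.1/(-2.7) = 8313.3333…

8313.33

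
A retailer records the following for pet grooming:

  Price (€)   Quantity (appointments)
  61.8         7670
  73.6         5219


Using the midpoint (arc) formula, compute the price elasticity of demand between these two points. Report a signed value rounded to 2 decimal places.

-2.18

%ΔQ = (5219 − 7670) / [(7670 + 5219)/2] = -2451/6444.5 = -0.380324…
%ΔP = (73.6 − 61.8) / [(61.8 + 73.6)/2] = 11.8/67.7 = 0.174298…
Arc Ed = %ΔQ / %ΔP = (-2451/6444.5) / (11.8/67.7) = -2.1820…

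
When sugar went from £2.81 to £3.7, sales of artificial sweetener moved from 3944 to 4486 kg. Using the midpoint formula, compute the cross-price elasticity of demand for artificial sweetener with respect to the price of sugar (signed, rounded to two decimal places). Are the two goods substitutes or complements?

0.47; substitutes

%ΔQ_{artificial sweetener} = (4486 − 3944)/avg = 542/4215 = 0.128588…
%ΔP_{sugar} = (3.7 − 2.81)/avg = 0.89/3.255 = 0.273425…
E_cross = (542/4215) / (0.89/3.255) = 0.4702…
E_cross > 0 ⇒ the goods are substitutes.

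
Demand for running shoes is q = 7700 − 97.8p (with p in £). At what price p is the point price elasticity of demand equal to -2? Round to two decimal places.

Ed = −97.8p/(7700 − 97.8p). Set this equal to -2:
97.8p = 2·(7700 − 97.8p) ⇒ 97.8p(1 + 2) = 2·7700
p = 2·7700 / (97.8·3) = 52.4880…

52.49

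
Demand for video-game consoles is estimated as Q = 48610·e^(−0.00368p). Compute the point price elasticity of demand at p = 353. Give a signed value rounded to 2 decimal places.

-1.30

dQ/dp = −0.00368·Q = -48.7986. At p = 353, Q = 13260.5.
Ed = (dQ/dp)·(p/Q) = (-48.7986) × (353/13260.5) = -1.2990…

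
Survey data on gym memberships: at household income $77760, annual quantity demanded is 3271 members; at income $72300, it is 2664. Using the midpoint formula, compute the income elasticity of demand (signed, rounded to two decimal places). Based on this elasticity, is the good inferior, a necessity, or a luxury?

%ΔQ = (2664 − 3271)/[( 3271 + 2664)/2] = -607/2967.5 = -0.204549…
%ΔIncome = (72300 − 77760)/[( 77760 + 72300)/2] = -5460/75030 = -0.072770…
E_income = (-607/2967.5) / (-5460/75030) = 2.8108…
E_income > 1 ⇒ normal good, luxury.

2.81; luxury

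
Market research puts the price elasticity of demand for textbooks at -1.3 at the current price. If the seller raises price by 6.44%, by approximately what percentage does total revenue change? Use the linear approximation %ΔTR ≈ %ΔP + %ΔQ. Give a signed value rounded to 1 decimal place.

-1.9%

%ΔQ ≈ Ed × %ΔP = (-1.3) × (+6.44%) = -8.3720%
%ΔTR ≈ %ΔP + %ΔQ = (+6.44%) + (-8.3720%) = -1.9320%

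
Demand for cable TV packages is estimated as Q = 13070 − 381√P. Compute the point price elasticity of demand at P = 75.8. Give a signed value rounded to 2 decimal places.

-0.17

dQ/dP = −381/(2√P) = -21.8807. At P = 75.8, Q = 9752.89.
Ed = (dQ/dP)·(P/Q) = (-21.8807) × (75.8/9752.89) = -0.1700…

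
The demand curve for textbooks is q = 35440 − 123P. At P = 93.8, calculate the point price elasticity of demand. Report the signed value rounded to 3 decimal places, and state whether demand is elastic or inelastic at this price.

dq/dP = −123. At P = 93.8, q = 35440 − 123(93.8) = 23902.6.
Ed = (dq/dP)·(P/q) = −123 × (93.8/23902.6) = -0.48268…
|Ed| = 0.483 < 1, so demand is inelastic.

-0.483; inelastic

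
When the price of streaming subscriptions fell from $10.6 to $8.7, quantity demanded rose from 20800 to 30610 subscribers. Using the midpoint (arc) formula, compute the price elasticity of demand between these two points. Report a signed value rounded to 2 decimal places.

%ΔQ = (30610 − 20800) / [(20800 + 30610)/2] = 9810/25705 = 0.381637…
%ΔP = (8.7 − 10.6) / [(10.6 + 8.7)/2] = -1.9/9.65 = -0.196891…
Arc Ed = %ΔQ / %ΔP = (9810/25705) / (-1.9/9.65) = -1.9383…

-1.94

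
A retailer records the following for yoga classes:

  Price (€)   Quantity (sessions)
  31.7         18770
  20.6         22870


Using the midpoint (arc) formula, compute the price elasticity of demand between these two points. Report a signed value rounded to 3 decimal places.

%ΔQ = (22870 − 18770) / [(18770 + 22870)/2] = 4100/20820 = 0.196926…
%ΔP = (20.6 − 31.7) / [(31.7 + 20.6)/2] = -11.1/26.15 = -0.424474…
Arc Ed = %ΔQ / %ΔP = (4100/20820) / (-11.1/26.15) = -0.46392…

-0.464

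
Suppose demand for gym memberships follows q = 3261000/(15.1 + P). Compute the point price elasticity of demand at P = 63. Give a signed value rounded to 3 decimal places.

-0.807

dq/dP = −3261000/(15.1 + P)² = -534.624. At P = 63, q = 41754.2.
Ed = (dq/dP)·(P/q) = (-534.624) × (63/41754.2) = -0.80665…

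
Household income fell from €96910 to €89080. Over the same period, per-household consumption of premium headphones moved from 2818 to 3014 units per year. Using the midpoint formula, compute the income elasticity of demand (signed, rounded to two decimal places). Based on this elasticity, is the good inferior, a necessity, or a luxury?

%ΔQ = (3014 − 2818)/[( 2818 + 3014)/2] = 196/2916 = 0.067215…
%ΔIncome = (89080 − 96910)/[( 96910 + 89080)/2] = -7830/92995 = -0.084198…
E_income = (196/2916) / (-7830/92995) = -0.7983…
E_income < 0 ⇒ inferior good.

-0.80; inferior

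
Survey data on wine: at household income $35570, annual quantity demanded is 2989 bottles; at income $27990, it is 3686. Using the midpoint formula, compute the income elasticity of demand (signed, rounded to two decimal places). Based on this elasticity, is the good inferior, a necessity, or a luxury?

-0.88; inferior

%ΔQ = (3686 − 2989)/[( 2989 + 3686)/2] = 697/3337.5 = 0.208838…
%ΔIncome = (27990 − 35570)/[( 35570 + 27990)/2] = -7580/31780 = -0.238514…
E_income = (697/3337.5) / (-7580/31780) = -0.8755…
E_income < 0 ⇒ inferior good.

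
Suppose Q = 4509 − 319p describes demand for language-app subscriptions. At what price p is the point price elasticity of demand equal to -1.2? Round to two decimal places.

Ed = −319p/(4509 − 319p). Set this equal to -1.2:
319p = 1.2·(4509 − 319p) ⇒ 319p(1 + 1.2) = 1.2·4509
p = 1.2·4509 / (319·2.2) = 7.7098…

7.71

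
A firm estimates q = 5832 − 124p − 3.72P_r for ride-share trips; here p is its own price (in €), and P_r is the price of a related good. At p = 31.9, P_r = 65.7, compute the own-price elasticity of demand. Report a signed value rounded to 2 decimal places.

At the given values, q = 5832 − 124(31.9) − 3.72(65.7) = 1631.996.
∂q/∂p = −124.
E = (-124) × (31.9/1631.996) = -2.4237…

-2.42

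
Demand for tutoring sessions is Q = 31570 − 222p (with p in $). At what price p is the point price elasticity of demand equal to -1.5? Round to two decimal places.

Ed = −222p/(31570 − 222p). Set this equal to -1.5:
222p = 1.5·(31570 − 222p) ⇒ 222p(1 + 1.5) = 1.5·31570
p = 1.5·31570 / (222·2.5) = 85.3243…

85.32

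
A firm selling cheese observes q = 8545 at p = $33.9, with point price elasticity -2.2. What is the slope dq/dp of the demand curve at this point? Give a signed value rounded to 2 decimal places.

Ed = (dq/dp)·(p/q) ⇒ dq/dp = Ed·q/p = (-2.2)·8545/33.9 = -554.5427…

-554.54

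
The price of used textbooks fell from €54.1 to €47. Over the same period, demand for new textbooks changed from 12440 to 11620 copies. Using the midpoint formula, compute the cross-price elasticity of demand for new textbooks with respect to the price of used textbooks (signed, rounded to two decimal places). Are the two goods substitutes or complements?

%ΔQ_{new textbooks} = (11620 − 12440)/avg = -820/12030 = -0.068162…
%ΔP_{used textbooks} = (47 − 54.1)/avg = -7.1/50.55 = -0.140454…
E_cross = (-820/12030) / (-7.1/50.55) = 0.4853…
E_cross > 0 ⇒ the goods are substitutes.

0.49; substitutes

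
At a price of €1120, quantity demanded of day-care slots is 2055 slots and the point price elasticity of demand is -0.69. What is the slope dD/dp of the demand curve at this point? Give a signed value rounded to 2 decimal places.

-1.27

Ed = (dD/dp)·(p/D) ⇒ dD/dp = Ed·D/p = (-0.69)·2055/1120 = -1.2660…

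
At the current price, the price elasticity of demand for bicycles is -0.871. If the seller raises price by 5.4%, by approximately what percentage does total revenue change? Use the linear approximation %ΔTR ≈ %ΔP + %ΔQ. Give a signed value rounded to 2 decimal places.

+0.70%

%ΔQ ≈ Ed × %ΔP = (-0.871) × (+5.4%) = -4.7034%
%ΔTR ≈ %ΔP + %ΔQ = (+5.4%) + (-4.7034%) = +0.6966%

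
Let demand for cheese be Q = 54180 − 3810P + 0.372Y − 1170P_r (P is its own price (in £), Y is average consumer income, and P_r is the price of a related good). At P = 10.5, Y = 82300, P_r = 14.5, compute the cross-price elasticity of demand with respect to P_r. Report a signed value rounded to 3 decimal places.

At the given values, Q = 54180 − 3810(10.5) + 0.372(82300) − 1170(14.5) = 27825.6.
∂Q/∂P_r = -1170.
E = (-1170) × (14.5/27825.6) = -0.60969…

-0.610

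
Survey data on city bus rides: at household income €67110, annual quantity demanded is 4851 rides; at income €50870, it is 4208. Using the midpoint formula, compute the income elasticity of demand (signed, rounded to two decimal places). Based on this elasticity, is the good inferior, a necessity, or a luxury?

0.52; necessity

%ΔQ = (4208 − 4851)/[( 4851 + 4208)/2] = -643/4529.5 = -0.141958…
%ΔIncome = (50870 − 67110)/[( 67110 + 50870)/2] = -16240/58990 = -0.275300…
E_income = (-643/4529.5) / (-16240/58990) = 0.5156…
0 < E_income < 1 ⇒ normal good, necessity.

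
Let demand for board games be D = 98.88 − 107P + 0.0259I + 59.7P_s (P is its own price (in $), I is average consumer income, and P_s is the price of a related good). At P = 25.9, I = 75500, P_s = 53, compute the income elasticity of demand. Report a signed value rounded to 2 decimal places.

At the given values, D = 98.88 − 107(25.9) + 0.0259(75500) + 59.7(53) = 2447.13.
∂D/∂I = 0.0259.
E = (0.0259) × (75500/2447.13) = 0.7990…

0.80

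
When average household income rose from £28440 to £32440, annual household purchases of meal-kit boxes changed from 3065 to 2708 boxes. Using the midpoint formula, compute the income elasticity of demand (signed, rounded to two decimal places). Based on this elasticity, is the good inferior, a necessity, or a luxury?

-0.94; inferior

%ΔQ = (2708 − 3065)/[( 3065 + 2708)/2] = -357/2886.5 = -0.123679…
%ΔIncome = (32440 − 28440)/[( 28440 + 32440)/2] = 4000/30440 = 0.131406…
E_income = (-357/2886.5) / (4000/30440) = -0.9411…
E_income < 0 ⇒ inferior good.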